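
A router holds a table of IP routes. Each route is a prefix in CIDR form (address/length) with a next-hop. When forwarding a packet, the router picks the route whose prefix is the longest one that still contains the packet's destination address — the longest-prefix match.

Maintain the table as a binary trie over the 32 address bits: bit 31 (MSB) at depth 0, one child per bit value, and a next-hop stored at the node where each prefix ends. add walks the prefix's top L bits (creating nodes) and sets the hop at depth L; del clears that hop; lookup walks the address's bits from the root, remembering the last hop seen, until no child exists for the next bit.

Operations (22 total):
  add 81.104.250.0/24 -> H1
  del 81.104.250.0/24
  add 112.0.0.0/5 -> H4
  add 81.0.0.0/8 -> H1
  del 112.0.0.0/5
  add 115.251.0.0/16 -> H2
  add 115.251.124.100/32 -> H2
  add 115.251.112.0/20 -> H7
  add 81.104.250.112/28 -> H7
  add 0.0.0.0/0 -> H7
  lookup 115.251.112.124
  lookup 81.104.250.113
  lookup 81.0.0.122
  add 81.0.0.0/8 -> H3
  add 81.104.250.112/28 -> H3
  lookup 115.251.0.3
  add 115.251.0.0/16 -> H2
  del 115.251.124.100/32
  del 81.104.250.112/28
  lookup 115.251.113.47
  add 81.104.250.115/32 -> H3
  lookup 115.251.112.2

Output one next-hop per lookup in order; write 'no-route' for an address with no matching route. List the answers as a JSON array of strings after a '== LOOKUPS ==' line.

Apply in order:
  add 81.104.250.0/24 -> H1 at depth 24
  - 81.104.250.0/24 clear@24
  add 112.0.0.0/5 -> H4 at depth 5
  add 81.0.0.0/8 -> H1 at depth 8
  - 112.0.0.0/5 clear@5
  add 115.251.0.0/16 -> H2 at depth 16
  add 115.251.124.100/32 -> H2 at depth 32
  add 115.251.112.0/20 -> H7 at depth 20
  add 81.104.250.112/28 -> H7 at depth 28
  add 0.0.0.0/0 -> H7 at depth 0
  ? 115.251.112.124  path d0:H7→d1:-→d2:-→d3:-→d4:-→d5:-→d6:-→d7:-→d8:-→d9:-→d10:-→d11:-→d12:-→d13:-→d14:-→d15:-→d16:H2→d17:-→d18:-→d19:-→d20:H7  best=H7
  ? 81.104.250.113  path d0:H7→d1:-→d2:-→d3:-→d4:-→d5:-→d6:-→d7:-→d8:H1→d9:-→d10:-→d11:-→d12:-→d13:-→d14:-→d15:-→d16:-→d17:-→d18:-→d19:-→d20:-→d21:-→d22:-→d23:-→d24:-→d25:-→d26:-→d27:-→d28:H7  best=H7
  ? 81.0.0.122  path d0:H7→d1:-→d2:-→d3:-→d4:-→d5:-→d6:-→d7:-→d8:H1→d9:-  best=H1
  add 81.0.0.0/8 -> H3 at depth 8
  add 81.104.250.112/28 -> H3 at depth 28
  ? 115.251.0.3  path d0:H7→d1:-→d2:-→d3:-→d4:-→d5:-→d6:-→d7:-→d8:-→d9:-→d10:-→d11:-→d12:-→d13:-→d14:-→d15:-→d16:H2→d17:-  best=H2
  add 115.251.0.0/16 -> H2 at depth 16
  - 115.251.124.100/32 clear@32
  - 81.104.250.112/28 clear@28
  ? 115.251.113.47  path d0:H7→d1:-→d2:-→d3:-→d4:-→d5:-→d6:-→d7:-→d8:-→d9:-→d10:-→d11:-→d12:-→d13:-→d14:-→d15:-→d16:H2→d17:-→d18:-→d19:-→d20:H7  best=H7
  add 81.104.250.115/32 -> H3 at depth 32
  ? 115.251.112.2  path d0:H7→d1:-→d2:-→d3:-→d4:-→d5:-→d6:-→d7:-→d8:-→d9:-→d10:-→d11:-→d12:-→d13:-→d14:-→d15:-→d16:H2→d17:-→d18:-→d19:-→d20:H7  best=H7

== LOOKUPS ==
["H7","H7","H1","H2","H7","H7"]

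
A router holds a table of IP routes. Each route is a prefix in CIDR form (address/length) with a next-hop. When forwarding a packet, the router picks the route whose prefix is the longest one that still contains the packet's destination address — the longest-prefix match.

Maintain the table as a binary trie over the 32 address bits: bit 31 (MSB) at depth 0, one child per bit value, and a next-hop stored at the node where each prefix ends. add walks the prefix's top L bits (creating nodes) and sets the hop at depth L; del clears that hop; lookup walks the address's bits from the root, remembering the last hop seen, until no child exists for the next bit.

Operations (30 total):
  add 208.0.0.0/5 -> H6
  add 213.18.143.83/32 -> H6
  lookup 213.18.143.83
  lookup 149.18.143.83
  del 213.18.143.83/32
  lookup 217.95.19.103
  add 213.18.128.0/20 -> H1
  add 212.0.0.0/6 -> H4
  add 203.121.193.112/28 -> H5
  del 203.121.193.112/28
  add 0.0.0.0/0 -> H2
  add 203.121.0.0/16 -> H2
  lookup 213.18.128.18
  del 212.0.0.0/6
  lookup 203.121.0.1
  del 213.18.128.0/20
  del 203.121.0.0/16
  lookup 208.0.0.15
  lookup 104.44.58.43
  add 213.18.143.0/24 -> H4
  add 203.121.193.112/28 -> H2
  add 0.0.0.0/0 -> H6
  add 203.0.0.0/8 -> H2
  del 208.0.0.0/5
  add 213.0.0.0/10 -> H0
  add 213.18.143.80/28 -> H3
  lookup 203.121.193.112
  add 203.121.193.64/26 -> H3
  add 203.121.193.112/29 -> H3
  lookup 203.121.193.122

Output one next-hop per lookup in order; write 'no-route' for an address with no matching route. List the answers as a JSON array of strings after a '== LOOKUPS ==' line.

Apply in order:
  + 208.0.0.0/5 (H6) depth=5
  + 213.18.143.83/32 (H6) depth=32
  Q 213.18.143.83: descend 11010101000100101000111101010011 ; hops seen [H6,H6] ; pick H6
  Q 149.18.143.83: descend 1 ; hops seen [∅] ; pick no-route
  - 213.18.143.83/32 clear@32
  Q 217.95.19.103: descend 1101 ; hops seen [∅] ; pick no-route
  + 213.18.128.0/20 (H1) depth=20
  + 212.0.0.0/6 (H4) depth=6
  + 203.121.193.112/28 (H5) depth=28
  - 203.121.193.112/28 clear@28
  + 0.0.0.0/0 (H2) depth=0
  + 203.121.0.0/16 (H2) depth=16
  Q 213.18.128.18: descend 11010101000100101000 ; hops seen [H2,H6,H4,H1] ; pick H1
  - 212.0.0.0/6 clear@6
  Q 203.121.0.1: descend 1100101101111001 ; hops seen [H2,H2] ; pick H2
  - 213.18.128.0/20 clear@20
  - 203.121.0.0/16 clear@16
  Q 208.0.0.15: descend 11010 ; hops seen [H2,H6] ; pick H6
  Q 104.44.58.43: descend ε ; hops seen [H2] ; pick H2
  + 213.18.143.0/24 (H4) depth=24
  + 203.121.193.112/28 (H2) depth=28
  + 0.0.0.0/0 (H6) depth=0
  + 203.0.0.0/8 (H2) depth=8
  - 208.0.0.0/5 clear@5
  + 213.0.0.0/10 (H0) depth=10
  + 213.18.143.80/28 (H3) depth=28
  Q 203.121.193.112: descend 1100101101111001110000010111 ; hops seen [H6,H2,H2] ; pick H2
  + 203.121.193.64/26 (H3) depth=26
  + 203.121.193.112/29 (H3) depth=29
  Q 203.121.193.122: descend 1100101101111001110000010111 ; hops seen [H6,H2,H3,H2] ; pick H2

== LOOKUPS ==
["H6","no-route","no-route","H1","H2","H6","H2","H2","H2"]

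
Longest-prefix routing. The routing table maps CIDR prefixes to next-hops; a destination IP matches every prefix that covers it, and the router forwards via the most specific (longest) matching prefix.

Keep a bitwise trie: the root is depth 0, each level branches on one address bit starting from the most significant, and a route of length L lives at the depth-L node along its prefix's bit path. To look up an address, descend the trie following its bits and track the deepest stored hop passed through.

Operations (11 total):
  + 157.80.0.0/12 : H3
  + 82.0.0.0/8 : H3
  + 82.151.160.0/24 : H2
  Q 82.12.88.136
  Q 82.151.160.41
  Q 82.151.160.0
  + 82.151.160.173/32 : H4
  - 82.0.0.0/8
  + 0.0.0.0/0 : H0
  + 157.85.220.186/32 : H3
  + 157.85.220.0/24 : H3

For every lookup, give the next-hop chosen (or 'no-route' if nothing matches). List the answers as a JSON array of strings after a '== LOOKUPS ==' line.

Apply in order:
  add 157.80.0.0/12 -> H3 at depth 12
  add 82.0.0.0/8 -> H3 at depth 8
  add 82.151.160.0/24 -> H2 at depth 24
  lookup 82.12.88.136: bits 01010010 walk d0:-→d1:-→d2:-→d3:-→d4:-→d5:-→d6:-→d7:-→d8:H3 -> H3
  lookup 82.151.160.41: bits 010100101001011110100000 walk d0:-→d1:-→d2:-→d3:-→d4:-→d5:-→d6:-→d7:-→d8:H3→d9:-→d10:-→d11:-→d12:-→d13:-→d14:-→d15:-→d16:-→d17:-→d18:-→d19:-→d20:-→d21:-→d22:-→d23:-→d24:H2 -> H2
  lookup 82.151.160.0: bits 010100101001011110100000 walk d0:-→d1:-→d2:-→d3:-→d4:-→d5:-→d6:-→d7:-→d8:H3→d9:-→d10:-→d11:-→d12:-→d13:-→d14:-→d15:-→d16:-→d17:-→d18:-→d19:-→d20:-→d21:-→d22:-→d23:-→d24:H2 -> H2
  add 82.151.160.173/32 -> H4 at depth 32
  del 82.0.0.0/8 (clear depth 8)
  add 0.0.0.0/0 -> H0 at depth 0
  add 157.85.220.186/32 -> H3 at depth 32
  add 157.85.220.0/24 -> H3 at depth 24

== LOOKUPS ==
["H3","H2","H2"]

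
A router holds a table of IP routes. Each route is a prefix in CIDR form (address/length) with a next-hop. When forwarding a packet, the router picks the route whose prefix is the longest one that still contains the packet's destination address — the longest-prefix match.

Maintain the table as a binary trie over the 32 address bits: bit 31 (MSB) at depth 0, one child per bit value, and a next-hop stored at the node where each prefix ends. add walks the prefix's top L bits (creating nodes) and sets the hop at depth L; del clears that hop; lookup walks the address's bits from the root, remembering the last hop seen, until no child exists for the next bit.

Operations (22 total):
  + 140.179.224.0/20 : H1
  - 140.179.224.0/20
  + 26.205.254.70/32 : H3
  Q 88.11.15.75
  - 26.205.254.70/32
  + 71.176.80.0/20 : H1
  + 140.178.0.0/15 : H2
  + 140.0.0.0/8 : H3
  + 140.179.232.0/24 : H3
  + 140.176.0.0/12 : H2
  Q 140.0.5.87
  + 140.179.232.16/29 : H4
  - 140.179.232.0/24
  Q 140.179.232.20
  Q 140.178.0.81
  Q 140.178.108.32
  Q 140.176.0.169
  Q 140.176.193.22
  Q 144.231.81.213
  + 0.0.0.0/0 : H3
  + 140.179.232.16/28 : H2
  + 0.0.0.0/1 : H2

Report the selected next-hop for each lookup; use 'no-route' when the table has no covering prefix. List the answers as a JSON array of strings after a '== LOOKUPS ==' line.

Process each operation:
  add 140.179.224.0/20 -> H1 at depth 20
  del 140.179.224.0/20 (clear depth 20)
  add 26.205.254.70/32 -> H3 at depth 32
  ? 88.11.15.75  path d0:-→d1:-  best=no-route
  del 26.205.254.70/32 (clear depth 32)
  add 71.176.80.0/20 -> H1 at depth 20
  add 140.178.0.0/15 -> H2 at depth 15
  add 140.0.0.0/8 -> H3 at depth 8
  add 140.179.232.0/24 -> H3 at depth 24
  add 140.176.0.0/12 -> H2 at depth 12
  ? 140.0.5.87  path d0:-→d1:-→d2:-→d3:-→d4:-→d5:-→d6:-→d7:-→d8:H3  best=H3
  add 140.179.232.16/29 -> H4 at depth 29
  del 140.179.232.0/24 (clear depth 24)
  ? 140.179.232.20  path d0:-→d1:-→d2:-→d3:-→d4:-→d5:-→d6:-→d7:-→d8:H3→d9:-→d10:-→d11:-→d12:H2→d13:-→d14:-→d15:H2→d16:-→d17:-→d18:-→d19:-→d20:-→d21:-→d22:-→d23:-→d24:-→d25:-→d26:-→d27:-→d28:-→d29:H4  best=H4
  ? 140.178.0.81  path d0:-→d1:-→d2:-→d3:-→d4:-→d5:-→d6:-→d7:-→d8:H3→d9:-→d10:-→d11:-→d12:H2→d13:-→d14:-→d15:H2  best=H2
  ? 140.178.108.32  path d0:-→d1:-→d2:-→d3:-→d4:-→d5:-→d6:-→d7:-→d8:H3→d9:-→d10:-→d11:-→d12:H2→d13:-→d14:-→d15:H2  best=H2
  ? 140.176.0.169  path d0:-→d1:-→d2:-→d3:-→d4:-→d5:-→d6:-→d7:-→d8:H3→d9:-→d10:-→d11:-→d12:H2→d13:-→d14:-  best=H2
  ? 140.176.193.22  path d0:-→d1:-→d2:-→d3:-→d4:-→d5:-→d6:-→d7:-→d8:H3→d9:-→d10:-→d11:-→d12:H2→d13:-→d14:-  best=H2
  ? 144.231.81.213  path d0:-→d1:-→d2:-→d3:-  best=no-route
  add 0.0.0.0/0 -> H3 at depth 0
  add 140.179.232.16/28 -> H2 at depth 28
  add 0.0.0.0/1 -> H2 at depth 1

== LOOKUPS ==
["no-route","H3","H4","H2","H2","H2","H2","no-route"]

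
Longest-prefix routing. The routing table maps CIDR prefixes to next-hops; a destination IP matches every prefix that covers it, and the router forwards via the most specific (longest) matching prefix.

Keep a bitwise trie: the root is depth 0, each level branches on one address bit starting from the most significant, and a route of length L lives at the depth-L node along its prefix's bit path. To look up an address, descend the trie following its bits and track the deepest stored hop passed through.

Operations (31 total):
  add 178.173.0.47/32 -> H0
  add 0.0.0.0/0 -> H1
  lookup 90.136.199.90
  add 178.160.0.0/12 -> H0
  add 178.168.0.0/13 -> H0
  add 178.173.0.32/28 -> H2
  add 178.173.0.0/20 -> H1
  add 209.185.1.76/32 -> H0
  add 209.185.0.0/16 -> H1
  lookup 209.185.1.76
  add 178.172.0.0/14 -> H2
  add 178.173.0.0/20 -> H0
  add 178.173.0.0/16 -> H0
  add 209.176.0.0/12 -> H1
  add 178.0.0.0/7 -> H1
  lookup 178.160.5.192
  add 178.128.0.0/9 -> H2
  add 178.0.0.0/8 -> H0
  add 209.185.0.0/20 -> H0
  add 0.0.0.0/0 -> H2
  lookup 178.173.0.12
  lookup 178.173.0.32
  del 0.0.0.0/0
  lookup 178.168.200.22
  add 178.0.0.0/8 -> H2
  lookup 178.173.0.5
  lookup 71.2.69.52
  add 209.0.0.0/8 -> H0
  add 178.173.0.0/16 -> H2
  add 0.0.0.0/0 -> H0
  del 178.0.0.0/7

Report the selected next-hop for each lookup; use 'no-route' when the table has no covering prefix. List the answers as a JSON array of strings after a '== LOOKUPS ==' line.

Trace:
  + 178.173.0.47/32 (H0) depth=32
  + 0.0.0.0/0 (H1) depth=0
  Q 90.136.199.90: descend ε ; hops seen [H1] ; pick H1
  + 178.160.0.0/12 (H0) depth=12
  + 178.168.0.0/13 (H0) depth=13
  + 178.173.0.32/28 (H2) depth=28
  + 178.173.0.0/20 (H1) depth=20
  + 209.185.1.76/32 (H0) depth=32
  + 209.185.0.0/16 (H1) depth=16
  Q 209.185.1.76: descend 11010001101110010000000101001100 ; hops seen [H1,H1,H0] ; pick H0
  + 178.172.0.0/14 (H2) depth=14
  + 178.173.0.0/20 (H0) depth=20
  + 178.173.0.0/16 (H0) depth=16
  + 209.176.0.0/12 (H1) depth=12
  + 178.0.0.0/7 (H1) depth=7
  Q 178.160.5.192: descend 101100101010 ; hops seen [H1,H1,H0] ; pick H0
  + 178.128.0.0/9 (H2) depth=9
  + 178.0.0.0/8 (H0) depth=8
  + 209.185.0.0/20 (H0) depth=20
  + 0.0.0.0/0 (H2) depth=0
  Q 178.173.0.12: descend 10110010101011010000000000 ; hops seen [H2,H1,H0,H2,H0,H0,H2,H0,H0] ; pick H0
  Q 178.173.0.32: descend 1011001010101101000000000010 ; hops seen [H2,H1,H0,H2,H0,H0,H2,H0,H0,H2] ; pick H2
  - 0.0.0.0/0 clear@0
  Q 178.168.200.22: descend 1011001010101 ; hops seen [H1,H0,H2,H0,H0] ; pick H0
  + 178.0.0.0/8 (H2) depth=8
  Q 178.173.0.5: descend 10110010101011010000000000 ; hops seen [H1,H2,H2,H0,H0,H2,H0,H0] ; pick H0
  Q 71.2.69.52: descend ε ; hops seen [∅] ; pick no-route
  + 209.0.0.0/8 (H0) depth=8
  + 178.173.0.0/16 (H2) depth=16
  + 0.0.0.0/0 (H0) depth=0
  - 178.0.0.0/7 clear@7

== LOOKUPS ==
["H1","H0","H0","H0","H2","H0","H0","no-route"]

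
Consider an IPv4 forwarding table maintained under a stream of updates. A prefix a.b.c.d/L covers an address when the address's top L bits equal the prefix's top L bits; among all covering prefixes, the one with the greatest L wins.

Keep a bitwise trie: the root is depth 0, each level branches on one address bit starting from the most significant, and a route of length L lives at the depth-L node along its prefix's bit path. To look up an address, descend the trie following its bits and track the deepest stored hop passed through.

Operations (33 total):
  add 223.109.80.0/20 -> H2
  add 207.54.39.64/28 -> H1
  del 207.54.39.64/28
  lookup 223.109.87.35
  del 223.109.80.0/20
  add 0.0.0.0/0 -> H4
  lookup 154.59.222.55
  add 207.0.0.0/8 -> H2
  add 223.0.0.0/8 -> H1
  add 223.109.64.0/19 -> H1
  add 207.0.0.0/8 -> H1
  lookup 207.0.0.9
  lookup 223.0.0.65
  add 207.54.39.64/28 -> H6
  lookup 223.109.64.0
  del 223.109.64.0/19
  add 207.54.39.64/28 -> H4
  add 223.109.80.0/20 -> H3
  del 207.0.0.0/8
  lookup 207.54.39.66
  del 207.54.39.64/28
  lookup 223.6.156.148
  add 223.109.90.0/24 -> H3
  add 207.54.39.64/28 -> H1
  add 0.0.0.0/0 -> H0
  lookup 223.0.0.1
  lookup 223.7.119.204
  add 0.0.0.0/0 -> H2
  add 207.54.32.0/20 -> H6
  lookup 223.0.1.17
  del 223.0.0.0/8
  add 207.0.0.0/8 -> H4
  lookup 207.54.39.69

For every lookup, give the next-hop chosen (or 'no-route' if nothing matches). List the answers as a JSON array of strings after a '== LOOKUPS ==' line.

Trace:
  add 223.109.80.0/20 -> H2 at depth 20
  add 207.54.39.64/28 -> H1 at depth 28
  - 207.54.39.64/28 clear@28
  lookup 223.109.87.35: bits 11011111011011010101 walk d0:-→d1:-→d2:-→d3:-→d4:-→d5:-→d6:-→d7:-→d8:-→d9:-→d10:-→d11:-→d12:-→d13:-→d14:-→d15:-→d16:-→d17:-→d18:-→d19:-→d20:H2 -> H2
  - 223.109.80.0/20 clear@20
  add 0.0.0.0/0 -> H4 at depth 0
  lookup 154.59.222.55: bits 1 walk d0:H4→d1:- -> H4
  add 207.0.0.0/8 -> H2 at depth 8
  add 223.0.0.0/8 -> H1 at depth 8
  add 223.109.64.0/19 -> H1 at depth 19
  add 207.0.0.0/8 -> H1 at depth 8
  lookup 207.0.0.9: bits 1100111100 walk d0:H4→d1:-→d2:-→d3:-→d4:-→d5:-→d6:-→d7:-→d8:H1→d9:-→d10:- -> H1
  lookup 223.0.0.65: bits 110111110 walk d0:H4→d1:-→d2:-→d3:-→d4:-→d5:-→d6:-→d7:-→d8:H1→d9:- -> H1
  add 207.54.39.64/28 -> H6 at depth 28
  lookup 223.109.64.0: bits 1101111101101101010 walk d0:H4→d1:-→d2:-→d3:-→d4:-→d5:-→d6:-→d7:-→d8:H1→d9:-→d10:-→d11:-→d12:-→d13:-→d14:-→d15:-→d16:-→d17:-→d18:-→d19:H1 -> H1
  - 223.109.64.0/19 clear@19
  add 207.54.39.64/28 -> H4 at depth 28
  add 223.109.80.0/20 -> H3 at depth 20
  - 207.0.0.0/8 clear@8
  lookup 207.54.39.66: bits 1100111100110110001001110100 walk d0:H4→d1:-→d2:-→d3:-→d4:-→d5:-→d6:-→d7:-→d8:-→d9:-→d10:-→d11:-→d12:-→d13:-→d14:-→d15:-→d16:-→d17:-→d18:-→d19:-→d20:-→d21:-→d22:-→d23:-→d24:-→d25:-→d26:-→d27:-→d28:H4 -> H4
  - 207.54.39.64/28 clear@28
  lookup 223.6.156.148: bits 110111110 walk d0:H4→d1:-→d2:-→d3:-→d4:-→d5:-→d6:-→d7:-→d8:H1→d9:- -> H1
  add 223.109.90.0/24 -> H3 at depth 24
  add 207.54.39.64/28 -> H1 at depth 28
  add 0.0.0.0/0 -> H0 at depth 0
  lookup 223.0.0.1: bits 110111110 walk d0:H0→d1:-→d2:-→d3:-→d4:-→d5:-→d6:-→d7:-→d8:H1→d9:- -> H1
  lookup 223.7.119.204: bits 110111110 walk d0:H0→d1:-→d2:-→d3:-→d4:-→d5:-→d6:-→d7:-→d8:H1→d9:- -> H1
  add 0.0.0.0/0 -> H2 at depth 0
  add 207.54.32.0/20 -> H6 at depth 20
  lookup 223.0.1.17: bits 110111110 walk d0:H2→d1:-→d2:-→d3:-→d4:-→d5:-→d6:-→d7:-→d8:H1→d9:- -> H1
  - 223.0.0.0/8 clear@8
  add 207.0.0.0/8 -> H4 at depth 8
  lookup 207.54.39.69: bits 1100111100110110001001110100 walk d0:H2→d1:-→d2:-→d3:-→d4:-→d5:-→d6:-→d7:-→d8:H4→d9:-→d10:-→d11:-→d12:-→d13:-→d14:-→d15:-→d16:-→d17:-→d18:-→d19:-→d20:H6→d21:-→d22:-→d23:-→d24:-→d25:-→d26:-→d27:-→d28:H1 -> H1

== LOOKUPS ==
["H2","H4","H1","H1","H1","H4","H1","H1","H1","H1","H1"]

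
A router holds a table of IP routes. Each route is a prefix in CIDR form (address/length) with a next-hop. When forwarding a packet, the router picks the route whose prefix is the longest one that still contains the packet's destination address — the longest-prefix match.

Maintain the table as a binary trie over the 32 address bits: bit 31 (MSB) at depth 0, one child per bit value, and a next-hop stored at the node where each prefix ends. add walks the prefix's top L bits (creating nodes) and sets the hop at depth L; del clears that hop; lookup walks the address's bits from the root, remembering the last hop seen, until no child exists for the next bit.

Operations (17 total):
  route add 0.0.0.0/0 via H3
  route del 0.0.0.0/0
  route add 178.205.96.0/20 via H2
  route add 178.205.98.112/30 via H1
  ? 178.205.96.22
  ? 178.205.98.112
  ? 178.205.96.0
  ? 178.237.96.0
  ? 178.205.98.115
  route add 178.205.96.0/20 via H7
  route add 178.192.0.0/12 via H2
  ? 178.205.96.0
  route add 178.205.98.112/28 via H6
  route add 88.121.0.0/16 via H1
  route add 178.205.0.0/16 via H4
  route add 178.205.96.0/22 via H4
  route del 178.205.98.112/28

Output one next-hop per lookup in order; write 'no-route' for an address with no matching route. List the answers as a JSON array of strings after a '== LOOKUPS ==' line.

Apply in order:
  add 0.0.0.0/0 -> H3 at depth 0
  - 0.0.0.0/0 clear@0
  add 178.205.96.0/20 -> H2 at depth 20
  add 178.205.98.112/30 -> H1 at depth 30
  lookup 178.205.96.22: bits 1011001011001101011000 walk d0:-→d1:-→d2:-→d3:-→d4:-→d5:-→d6:-→d7:-→d8:-→d9:-→d10:-→d11:-→d12:-→d13:-→d14:-→d15:-→d16:-→d17:-→d18:-→d19:-→d20:H2→d21:-→d22:- -> H2
  lookup 178.205.98.112: bits 101100101100110101100010011100 walk d0:-→d1:-→d2:-→d3:-→d4:-→d5:-→d6:-→d7:-→d8:-→d9:-→d10:-→d11:-→d12:-→d13:-→d14:-→d15:-→d16:-→d17:-→d18:-→d19:-→d20:H2→d21:-→d22:-→d23:-→d24:-→d25:-→d26:-→d27:-→d28:-→d29:-→d30:H1 -> H1
  lookup 178.205.96.0: bits 1011001011001101011000 walk d0:-→d1:-→d2:-→d3:-→d4:-→d5:-→d6:-→d7:-→d8:-→d9:-→d10:-→d11:-→d12:-→d13:-→d14:-→d15:-→d16:-→d17:-→d18:-→d19:-→d20:H2→d21:-→d22:- -> H2
  lookup 178.237.96.0: bits 1011001011 walk d0:-→d1:-→d2:-→d3:-→d4:-→d5:-→d6:-→d7:-→d8:-→d9:-→d10:- -> no-route
  lookup 178.205.98.115: bits 101100101100110101100010011100 walk d0:-→d1:-→d2:-→d3:-→d4:-→d5:-→d6:-→d7:-→d8:-→d9:-→d10:-→d11:-→d12:-→d13:-→d14:-→d15:-→d16:-→d17:-→d18:-→d19:-→d20:H2→d21:-→d22:-→d23:-→d24:-→d25:-→d26:-→d27:-→d28:-→d29:-→d30:H1 -> H1
  add 178.205.96.0/20 -> H7 at depth 20
  add 178.192.0.0/12 -> H2 at depth 12
  lookup 178.205.96.0: bits 1011001011001101011000 walk d0:-→d1:-→d2:-→d3:-→d4:-→d5:-→d6:-→d7:-→d8:-→d9:-→d10:-→d11:-→d12:H2→d13:-→d14:-→d15:-→d16:-→d17:-→d18:-→d19:-→d20:H7→d21:-→d22:- -> H7
  add 178.205.98.112/28 -> H6 at depth 28
  add 88.121.0.0/16 -> H1 at depth 16
  add 178.205.0.0/16 -> H4 at depth 16
  add 178.205.96.0/22 -> H4 at depth 22
  - 178.205.98.112/28 clear@28

== LOOKUPS ==
["H2","H1","H2","no-route","H1","H7"]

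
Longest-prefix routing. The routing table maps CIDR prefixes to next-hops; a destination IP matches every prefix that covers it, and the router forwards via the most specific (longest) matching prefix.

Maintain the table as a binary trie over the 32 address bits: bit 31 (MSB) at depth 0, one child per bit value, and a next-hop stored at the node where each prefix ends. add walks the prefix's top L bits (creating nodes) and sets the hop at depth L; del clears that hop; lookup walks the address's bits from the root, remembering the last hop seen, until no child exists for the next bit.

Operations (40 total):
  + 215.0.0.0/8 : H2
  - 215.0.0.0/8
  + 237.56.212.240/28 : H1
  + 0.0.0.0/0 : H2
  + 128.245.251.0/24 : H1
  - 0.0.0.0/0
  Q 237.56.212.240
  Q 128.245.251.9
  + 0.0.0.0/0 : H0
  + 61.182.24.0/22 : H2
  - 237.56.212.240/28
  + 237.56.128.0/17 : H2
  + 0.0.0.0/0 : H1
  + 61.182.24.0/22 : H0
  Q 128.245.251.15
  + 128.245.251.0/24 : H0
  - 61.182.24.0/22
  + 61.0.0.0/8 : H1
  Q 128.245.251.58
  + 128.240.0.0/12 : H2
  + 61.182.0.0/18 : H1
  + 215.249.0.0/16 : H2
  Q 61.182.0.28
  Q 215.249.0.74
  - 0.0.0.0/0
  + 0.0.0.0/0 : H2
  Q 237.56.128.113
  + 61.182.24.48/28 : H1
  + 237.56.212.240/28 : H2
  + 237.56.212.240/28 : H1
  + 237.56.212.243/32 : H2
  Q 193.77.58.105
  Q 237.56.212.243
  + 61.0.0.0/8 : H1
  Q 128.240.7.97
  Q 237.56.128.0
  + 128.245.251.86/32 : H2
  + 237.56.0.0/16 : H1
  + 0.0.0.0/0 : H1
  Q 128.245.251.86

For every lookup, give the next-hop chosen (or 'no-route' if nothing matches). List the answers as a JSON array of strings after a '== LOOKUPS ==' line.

Process each operation:
  + 215.0.0.0/8 (H2) depth=8
  del 215.0.0.0/8 (clear depth 8)
  + 237.56.212.240/28 (H1) depth=28
  + 0.0.0.0/0 (H2) depth=0
  + 128.245.251.0/24 (H1) depth=24
  del 0.0.0.0/0 (clear depth 0)
  lookup 237.56.212.240: bits 1110110100111000110101001111 walk d0:-→d1:-→d2:-→d3:-→d4:-→d5:-→d6:-→d7:-→d8:-→d9:-→d10:-→d11:-→d12:-→d13:-→d14:-→d15:-→d16:-→d17:-→d18:-→d19:-→d20:-→d21:-→d22:-→d23:-→d24:-→d25:-→d26:-→d27:-→d28:H1 -> H1
  lookup 128.245.251.9: bits 100000001111010111111011 walk d0:-→d1:-→d2:-→d3:-→d4:-→d5:-→d6:-→d7:-→d8:-→d9:-→d10:-→d11:-→d12:-→d13:-→d14:-→d15:-→d16:-→d17:-→d18:-→d19:-→d20:-→d21:-→d22:-→d23:-→d24:H1 -> H1
  + 0.0.0.0/0 (H0) depth=0
  + 61.182.24.0/22 (H2) depth=22
  del 237.56.212.240/28 (clear depth 28)
  + 237.56.128.0/17 (H2) depth=17
  + 0.0.0.0/0 (H1) depth=0
  + 61.182.24.0/22 (H0) depth=22
  lookup 128.245.251.15: bits 100000001111010111111011 walk d0:H1→d1:-→d2:-→d3:-→d4:-→d5:-→d6:-→d7:-→d8:-→d9:-→d10:-→d11:-→d12:-→d13:-→d14:-→d15:-→d16:-→d17:-→d18:-→d19:-→d20:-→d21:-→d22:-→d23:-→d24:H1 -> H1
  + 128.245.251.0/24 (H0) depth=24
  del 61.182.24.0/22 (clear depth 22)
  + 61.0.0.0/8 (H1) depth=8
  lookup 128.245.251.58: bits 100000001111010111111011 walk d0:H1→d1:-→d2:-→d3:-→d4:-→d5:-→d6:-→d7:-→d8:-→d9:-→d10:-→d11:-→d12:-→d13:-→d14:-→d15:-→d16:-→d17:-→d18:-→d19:-→d20:-→d21:-→d22:-→d23:-→d24:H0 -> H0
  + 128.240.0.0/12 (H2) depth=12
  + 61.182.0.0/18 (H1) depth=18
  + 215.249.0.0/16 (H2) depth=16
  lookup 61.182.0.28: bits 0011110110110110000 walk d0:H1→d1:-→d2:-→d3:-→d4:-→d5:-→d6:-→d7:-→d8:H1→d9:-→d10:-→d11:-→d12:-→d13:-→d14:-→d15:-→d16:-→d17:-→d18:H1→d19:- -> H1
  lookup 215.249.0.74: bits 1101011111111001 walk d0:H1→d1:-→d2:-→d3:-→d4:-→d5:-→d6:-→d7:-→d8:-→d9:-→d10:-→d11:-→d12:-→d13:-→d14:-→d15:-→d16:H2 -> H2
  del 0.0.0.0/0 (clear depth 0)
  + 0.0.0.0/0 (H2) depth=0
  lookup 237.56.128.113: bits 11101101001110001 walk d0:H2→d1:-→d2:-→d3:-→d4:-→d5:-→d6:-→d7:-→d8:-→d9:-→d10:-→d11:-→d12:-→d13:-→d14:-→d15:-→d16:-→d17:H2 -> H2
  + 61.182.24.48/28 (H1) depth=28
  + 237.56.212.240/28 (H2) depth=28
  + 237.56.212.240/28 (H1) depth=28
  + 237.56.212.243/32 (H2) depth=32
  lookup 193.77.58.105: bits 110 walk d0:H2→d1:-→d2:-→d3:- -> H2
  lookup 237.56.212.243: bits 11101101001110001101010011110011 walk d0:H2→d1:-→d2:-→d3:-→d4:-→d5:-→d6:-→d7:-→d8:-→d9:-→d10:-→d11:-→d12:-→d13:-→d14:-→d15:-→d16:-→d17:H2→d18:-→d19:-→d20:-→d21:-→d22:-→d23:-→d24:-→d25:-→d26:-→d27:-→d28:H1→d29:-→d30:-→d31:-→d32:H2 -> H2
  + 61.0.0.0/8 (H1) depth=8
  lookup 128.240.7.97: bits 1000000011110 walk d0:H2→d1:-→d2:-→d3:-→d4:-→d5:-→d6:-→d7:-→d8:-→d9:-→d10:-→d11:-→d12:H2→d13:- -> H2
  lookup 237.56.128.0: bits 11101101001110001 walk d0:H2→d1:-→d2:-→d3:-→d4:-→d5:-→d6:-→d7:-→d8:-→d9:-→d10:-→d11:-→d12:-→d13:-→d14:-→d15:-→d16:-→d17:H2 -> H2
  + 128.245.251.86/32 (H2) depth=32
  + 237.56.0.0/16 (H1) depth=16
  + 0.0.0.0/0 (H1) depth=0
  lookup 128.245.251.86: bits 10000000111101011111101101010110 walk d0:H1→d1:-→d2:-→d3:-→d4:-→d5:-→d6:-→d7:-→d8:-→d9:-→d10:-→d11:-→d12:H2→d13:-→d14:-→d15:-→d16:-→d17:-→d18:-→d19:-→d20:-→d21:-→d22:-→d23:-→d24:H0→d25:-→d26:-→d27:-→d28:-→d29:-→d30:-→d31:-→d32:H2 -> H2

== LOOKUPS ==
["H1","H1","H1","H0","H1","H2","H2","H2","H2","H2","H2","H2"]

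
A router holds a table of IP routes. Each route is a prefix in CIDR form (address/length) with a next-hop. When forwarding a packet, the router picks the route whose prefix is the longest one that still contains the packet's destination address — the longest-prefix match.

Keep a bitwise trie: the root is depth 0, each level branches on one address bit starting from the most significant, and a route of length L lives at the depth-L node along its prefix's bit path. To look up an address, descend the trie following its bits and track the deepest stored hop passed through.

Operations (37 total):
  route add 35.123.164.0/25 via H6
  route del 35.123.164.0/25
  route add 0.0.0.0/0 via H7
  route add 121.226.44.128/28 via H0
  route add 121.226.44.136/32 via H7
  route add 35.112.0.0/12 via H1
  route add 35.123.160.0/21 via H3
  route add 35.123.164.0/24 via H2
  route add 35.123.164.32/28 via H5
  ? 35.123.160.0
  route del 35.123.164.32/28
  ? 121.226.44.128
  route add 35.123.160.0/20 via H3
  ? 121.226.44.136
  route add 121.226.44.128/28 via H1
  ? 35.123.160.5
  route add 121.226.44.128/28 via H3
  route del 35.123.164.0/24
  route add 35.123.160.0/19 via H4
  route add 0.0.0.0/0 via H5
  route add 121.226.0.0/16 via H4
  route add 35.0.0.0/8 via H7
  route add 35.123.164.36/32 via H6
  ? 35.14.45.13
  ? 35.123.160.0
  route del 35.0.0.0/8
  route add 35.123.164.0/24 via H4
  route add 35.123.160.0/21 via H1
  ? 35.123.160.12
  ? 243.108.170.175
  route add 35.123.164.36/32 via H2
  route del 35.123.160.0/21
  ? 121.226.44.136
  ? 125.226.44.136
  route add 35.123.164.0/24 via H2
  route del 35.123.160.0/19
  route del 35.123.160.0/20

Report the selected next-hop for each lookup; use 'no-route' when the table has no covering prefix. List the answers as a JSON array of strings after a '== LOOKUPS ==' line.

Apply in order:
  + 35.123.164.0/25 (H6) depth=25
  - 35.123.164.0/25 clear@25
  + 0.0.0.0/0 (H7) depth=0
  + 121.226.44.128/28 (H0) depth=28
  + 121.226.44.136/32 (H7) depth=32
  + 35.112.0.0/12 (H1) depth=12
  + 35.123.160.0/21 (H3) depth=21
  + 35.123.164.0/24 (H2) depth=24
  + 35.123.164.32/28 (H5) depth=28
  ? 35.123.160.0  path d0:H7→d1:-→d2:-→d3:-→d4:-→d5:-→d6:-→d7:-→d8:-→d9:-→d10:-→d11:-→d12:H1→d13:-→d14:-→d15:-→d16:-→d17:-→d18:-→d19:-→d20:-→d21:H3  best=H3
  - 35.123.164.32/28 clear@28
  ? 121.226.44.128  path d0:H7→d1:-→d2:-→d3:-→d4:-→d5:-→d6:-→d7:-→d8:-→d9:-→d10:-→d11:-→d12:-→d13:-→d14:-→d15:-→d16:-→d17:-→d18:-→d19:-→d20:-→d21:-→d22:-→d23:-→d24:-→d25:-→d26:-→d27:-→d28:H0  best=H0
  + 35.123.160.0/20 (H3) depth=20
  ? 121.226.44.136  path d0:H7→d1:-→d2:-→d3:-→d4:-→d5:-→d6:-→d7:-→d8:-→d9:-→d10:-→d11:-→d12:-→d13:-→d14:-→d15:-→d16:-→d17:-→d18:-→d19:-→d20:-→d21:-→d22:-→d23:-→d24:-→d25:-→d26:-→d27:-→d28:H0→d29:-→d30:-→d31:-→d32:H7  best=H7
  + 121.226.44.128/28 (H1) depth=28
  ? 35.123.160.5  path d0:H7→d1:-→d2:-→d3:-→d4:-→d5:-→d6:-→d7:-→d8:-→d9:-→d10:-→d11:-→d12:H1→d13:-→d14:-→d15:-→d16:-→d17:-→d18:-→d19:-→d20:H3→d21:H3  best=H3
  + 121.226.44.128/28 (H3) depth=28
  - 35.123.164.0/24 clear@24
  + 35.123.160.0/19 (H4) depth=19
  + 0.0.0.0/0 (H5) depth=0
  + 121.226.0.0/16 (H4) depth=16
  + 35.0.0.0/8 (H7) depth=8
  + 35.123.164.36/32 (H6) depth=32
  ? 35.14.45.13  path d0:H5→d1:-→d2:-→d3:-→d4:-→d5:-→d6:-→d7:-→d8:H7→d9:-  best=H7
  ? 35.123.160.0  path d0:H5→d1:-→d2:-→d3:-→d4:-→d5:-→d6:-→d7:-→d8:H7→d9:-→d10:-→d11:-→d12:H1→d13:-→d14:-→d15:-→d16:-→d17:-→d18:-→d19:H4→d20:H3→d21:H3  best=H3
  - 35.0.0.0/8 clear@8
  + 35.123.164.0/24 (H4) depth=24
  + 35.123.160.0/21 (H1) depth=21
  ? 35.123.160.12  path d0:H5→d1:-→d2:-→d3:-→d4:-→d5:-→d6:-→d7:-→d8:-→d9:-→d10:-→d11:-→d12:H1→d13:-→d14:-→d15:-→d16:-→d17:-→d18:-→d19:H4→d20:H3→d21:H1  best=H1
  ? 243.108.170.175  path d0:H5  best=H5
  + 35.123.164.36/32 (H2) depth=32
  - 35.123.160.0/21 clear@21
  ? 121.226.44.136  path d0:H5→d1:-→d2:-→d3:-→d4:-→d5:-→d6:-→d7:-→d8:-→d9:-→d10:-→d11:-→d12:-→d13:-→d14:-→d15:-→d16:H4→d17:-→d18:-→d19:-→d20:-→d21:-→d22:-→d23:-→d24:-→d25:-→d26:-→d27:-→d28:H3→d29:-→d30:-→d31:-→d32:H7  best=H7
  ? 125.226.44.136  path d0:H5→d1:-→d2:-→d3:-→d4:-→d5:-  best=H5
  + 35.123.164.0/24 (H2) depth=24
  - 35.123.160.0/19 clear@19
  - 35.123.160.0/20 clear@20

== LOOKUPS ==
["H3","H0","H7","H3","H7","H3","H1","H5","H7","H5"]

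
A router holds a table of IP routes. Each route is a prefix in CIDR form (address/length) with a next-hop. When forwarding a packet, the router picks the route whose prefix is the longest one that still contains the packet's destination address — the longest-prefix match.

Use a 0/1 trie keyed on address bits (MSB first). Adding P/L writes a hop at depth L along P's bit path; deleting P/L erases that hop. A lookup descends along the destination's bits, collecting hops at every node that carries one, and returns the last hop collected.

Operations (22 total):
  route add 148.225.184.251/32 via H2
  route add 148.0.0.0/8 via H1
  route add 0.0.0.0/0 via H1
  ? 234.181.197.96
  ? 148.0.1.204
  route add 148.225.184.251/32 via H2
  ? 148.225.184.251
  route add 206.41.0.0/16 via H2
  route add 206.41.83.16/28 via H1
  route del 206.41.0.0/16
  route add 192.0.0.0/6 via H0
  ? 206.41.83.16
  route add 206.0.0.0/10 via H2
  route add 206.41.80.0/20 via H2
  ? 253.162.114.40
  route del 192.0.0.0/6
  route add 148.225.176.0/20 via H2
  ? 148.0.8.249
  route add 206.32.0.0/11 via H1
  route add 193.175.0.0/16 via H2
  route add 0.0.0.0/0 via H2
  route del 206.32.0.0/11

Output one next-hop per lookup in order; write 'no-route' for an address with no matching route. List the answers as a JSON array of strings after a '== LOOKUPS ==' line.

Trace:
  add 148.225.184.251/32 -> H2 at depth 32
  add 148.0.0.0/8 -> H1 at depth 8
  add 0.0.0.0/0 -> H1 at depth 0
  Q 234.181.197.96: descend 1 ; hops seen [H1] ; pick H1
  Q 148.0.1.204: descend 10010100 ; hops seen [H1,H1] ; pick H1
  add 148.225.184.251/32 -> H2 at depth 32
  Q 148.225.184.251: descend 10010100111000011011100011111011 ; hops seen [H1,H1,H2] ; pick H2
  add 206.41.0.0/16 -> H2 at depth 16
  add 206.41.83.16/28 -> H1 at depth 28
  del 206.41.0.0/16 (clear depth 16)
  add 192.0.0.0/6 -> H0 at depth 6
  Q 206.41.83.16: descend 1100111000101001010100110001 ; hops seen [H1,H1] ; pick H1
  add 206.0.0.0/10 -> H2 at depth 10
  add 206.41.80.0/20 -> H2 at depth 20
  Q 253.162.114.40: descend 11 ; hops seen [H1] ; pick H1
  del 192.0.0.0/6 (clear depth 6)
  add 148.225.176.0/20 -> H2 at depth 20
  Q 148.0.8.249: descend 10010100 ; hops seen [H1,H1] ; pick H1
  add 206.32.0.0/11 -> H1 at depth 11
  add 193.175.0.0/16 -> H2 at depth 16
  add 0.0.0.0/0 -> H2 at depth 0
  del 206.32.0.0/11 (clear depth 11)

== LOOKUPS ==
["H1","H1","H2","H1","H1","H1"]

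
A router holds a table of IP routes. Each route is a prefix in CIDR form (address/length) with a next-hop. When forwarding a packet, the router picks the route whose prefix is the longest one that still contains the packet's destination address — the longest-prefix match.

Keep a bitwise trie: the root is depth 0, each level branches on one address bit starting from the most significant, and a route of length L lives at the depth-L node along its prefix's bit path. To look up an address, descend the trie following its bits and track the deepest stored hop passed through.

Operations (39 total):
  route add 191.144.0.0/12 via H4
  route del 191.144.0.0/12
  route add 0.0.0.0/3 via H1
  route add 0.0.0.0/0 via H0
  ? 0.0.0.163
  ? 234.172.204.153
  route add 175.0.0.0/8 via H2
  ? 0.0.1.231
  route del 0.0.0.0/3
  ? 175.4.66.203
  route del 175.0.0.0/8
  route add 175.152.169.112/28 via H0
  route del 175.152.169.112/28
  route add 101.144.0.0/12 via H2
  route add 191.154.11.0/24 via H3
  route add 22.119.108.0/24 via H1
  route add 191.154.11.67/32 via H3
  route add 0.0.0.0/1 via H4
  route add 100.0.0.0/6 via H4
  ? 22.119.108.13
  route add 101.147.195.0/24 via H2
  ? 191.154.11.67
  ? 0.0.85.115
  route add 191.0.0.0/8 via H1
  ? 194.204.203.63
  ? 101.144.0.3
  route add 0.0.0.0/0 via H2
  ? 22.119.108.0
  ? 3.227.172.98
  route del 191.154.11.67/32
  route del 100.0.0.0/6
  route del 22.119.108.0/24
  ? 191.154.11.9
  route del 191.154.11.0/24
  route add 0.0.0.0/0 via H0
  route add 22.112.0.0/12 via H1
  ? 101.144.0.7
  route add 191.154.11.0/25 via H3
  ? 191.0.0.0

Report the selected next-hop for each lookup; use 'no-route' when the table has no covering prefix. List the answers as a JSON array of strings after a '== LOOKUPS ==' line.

Trace:
  + 191.144.0.0/12 (H4) depth=12
  - 191.144.0.0/12 clear@12
  + 0.0.0.0/3 (H1) depth=3
  + 0.0.0.0/0 (H0) depth=0
  ? 0.0.0.163  path d0:H0→d1:-→d2:-→d3:H1  best=H1
  ? 234.172.204.153  path d0:H0→d1:-  best=H0
  + 175.0.0.0/8 (H2) depth=8
  ? 0.0.1.231  path d0:H0→d1:-→d2:-→d3:H1  best=H1
  - 0.0.0.0/3 clear@3
  ? 175.4.66.203  path d0:H0→d1:-→d2:-→d3:-→d4:-→d5:-→d6:-→d7:-→d8:H2  best=H2
  - 175.0.0.0/8 clear@8
  + 175.152.169.112/28 (H0) depth=28
  - 175.152.169.112/28 clear@28
  + 101.144.0.0/12 (H2) depth=12
  + 191.154.11.0/24 (H3) depth=24
  + 22.119.108.0/24 (H1) depth=24
  + 191.154.11.67/32 (H3) depth=32
  + 0.0.0.0/1 (H4) depth=1
  + 100.0.0.0/6 (H4) depth=6
  ? 22.119.108.13  path d0:H0→d1:H4→d2:-→d3:-→d4:-→d5:-→d6:-→d7:-→d8:-→d9:-→d10:-→d11:-→d12:-→d13:-→d14:-→d15:-→d16:-→d17:-→d18:-→d19:-→d20:-→d21:-→d22:-→d23:-→d24:H1  best=H1
  + 101.147.195.0/24 (H2) depth=24
  ? 191.154.11.67  path d0:H0→d1:-→d2:-→d3:-→d4:-→d5:-→d6:-→d7:-→d8:-→d9:-→d10:-→d11:-→d12:-→d13:-→d14:-→d15:-→d16:-→d17:-→d18:-→d19:-→d20:-→d21:-→d22:-→d23:-→d24:H3→d25:-→d26:-→d27:-→d28:-→d29:-→d30:-→d31:-→d32:H3  best=H3
  ? 0.0.85.115  path d0:H0→d1:H4→d2:-→d3:-  best=H4
  + 191.0.0.0/8 (H1) depth=8
  ? 194.204.203.63  path d0:H0→d1:-  best=H0
  ? 101.144.0.3  path d0:H0→d1:H4→d2:-→d3:-→d4:-→d5:-→d6:H4→d7:-→d8:-→d9:-→d10:-→d11:-→d12:H2→d13:-→d14:-  best=H2
  + 0.0.0.0/0 (H2) depth=0
  ? 22.119.108.0  path d0:H2→d1:H4→d2:-→d3:-→d4:-→d5:-→d6:-→d7:-→d8:-→d9:-→d10:-→d11:-→d12:-→d13:-→d14:-→d15:-→d16:-→d17:-→d18:-→d19:-→d20:-→d21:-→d22:-→d23:-→d24:H1  best=H1
  ? 3.227.172.98  path d0:H2→d1:H4→d2:-→d3:-  best=H4
  - 191.154.11.67/32 clear@32
  - 100.0.0.0/6 clear@6
  - 22.119.108.0/24 clear@24
  ? 191.154.11.9  path d0:H2→d1:-→d2:-→d3:-→d4:-→d5:-→d6:-→d7:-→d8:H1→d9:-→d10:-→d11:-→d12:-→d13:-→d14:-→d15:-→d16:-→d17:-→d18:-→d19:-→d20:-→d21:-→d22:-→d23:-→d24:H3→d25:-  best=H3
  - 191.154.11.0/24 clear@24
  + 0.0.0.0/0 (H0) depth=0
  + 22.112.0.0/12 (H1) depth=12
  ? 101.144.0.7  path d0:H0→d1:H4→d2:-→d3:-→d4:-→d5:-→d6:-→d7:-→d8:-→d9:-→d10:-→d11:-→d12:H2→d13:-→d14:-  best=H2
  + 191.154.11.0/25 (H3) depth=25
  ? 191.0.0.0  path d0:H0→d1:-→d2:-→d3:-→d4:-→d5:-→d6:-→d7:-→d8:H1  best=H1

== LOOKUPS ==
["H1","H0","H1","H2","H1","H3","H4","H0","H2","H1","H4","H3","H2","H1"]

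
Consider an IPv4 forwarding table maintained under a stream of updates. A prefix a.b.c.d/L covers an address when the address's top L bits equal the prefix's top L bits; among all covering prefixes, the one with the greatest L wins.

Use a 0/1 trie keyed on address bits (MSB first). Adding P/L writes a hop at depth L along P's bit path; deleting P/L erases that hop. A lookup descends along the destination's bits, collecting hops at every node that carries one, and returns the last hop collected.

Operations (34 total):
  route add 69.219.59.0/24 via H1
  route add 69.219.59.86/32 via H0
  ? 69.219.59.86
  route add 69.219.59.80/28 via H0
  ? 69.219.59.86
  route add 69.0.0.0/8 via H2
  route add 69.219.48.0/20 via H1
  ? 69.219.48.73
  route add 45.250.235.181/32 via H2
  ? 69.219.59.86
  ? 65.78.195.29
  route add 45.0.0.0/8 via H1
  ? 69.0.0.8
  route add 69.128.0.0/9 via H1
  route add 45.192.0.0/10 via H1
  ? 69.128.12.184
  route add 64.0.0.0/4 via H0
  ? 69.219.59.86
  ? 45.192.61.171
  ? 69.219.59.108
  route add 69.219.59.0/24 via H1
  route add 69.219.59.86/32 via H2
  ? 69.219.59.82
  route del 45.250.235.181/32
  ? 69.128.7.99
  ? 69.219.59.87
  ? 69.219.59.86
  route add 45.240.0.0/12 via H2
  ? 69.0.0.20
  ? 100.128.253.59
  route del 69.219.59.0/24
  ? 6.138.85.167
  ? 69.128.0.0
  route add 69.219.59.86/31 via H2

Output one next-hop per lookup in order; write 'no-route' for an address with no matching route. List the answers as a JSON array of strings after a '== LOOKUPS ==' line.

Process each operation:
  + 69.219.59.0/24 (H1) depth=24
  + 69.219.59.86/32 (H0) depth=32
  lookup 69.219.59.86: bits 01000101110110110011101101010110 walk d0:-→d1:-→d2:-→d3:-→d4:-→d5:-→d6:-→d7:-→d8:-→d9:-→d10:-→d11:-→d12:-→d13:-→d14:-→d15:-→d16:-→d17:-→d18:-→d19:-→d20:-→d21:-→d22:-→d23:-→d24:H1→d25:-→d26:-→d27:-→d28:-→d29:-→d30:-→d31:-→d32:H0 -> H0
  + 69.219.59.80/28 (H0) depth=28
  lookup 69.219.59.86: bits 01000101110110110011101101010110 walk d0:-→d1:-→d2:-→d3:-→d4:-→d5:-→d6:-→d7:-→d8:-→d9:-→d10:-→d11:-→d12:-→d13:-→d14:-→d15:-→d16:-→d17:-→d18:-→d19:-→d20:-→d21:-→d22:-→d23:-→d24:H1→d25:-→d26:-→d27:-→d28:H0→d29:-→d30:-→d31:-→d32:H0 -> H0
  + 69.0.0.0/8 (H2) depth=8
  + 69.219.48.0/20 (H1) depth=20
  lookup 69.219.48.73: bits 01000101110110110011 walk d0:-→d1:-→d2:-→d3:-→d4:-→d5:-→d6:-→d7:-→d8:H2→d9:-→d10:-→d11:-→d12:-→d13:-→d14:-→d15:-→d16:-→d17:-→d18:-→d19:-→d20:H1 -> H1
  + 45.250.235.181/32 (H2) depth=32
  lookup 69.219.59.86: bits 01000101110110110011101101010110 walk d0:-→d1:-→d2:-→d3:-→d4:-→d5:-→d6:-→d7:-→d8:H2→d9:-→d10:-→d11:-→d12:-→d13:-→d14:-→d15:-→d16:-→d17:-→d18:-→d19:-→d20:H1→d21:-→d22:-→d23:-→d24:H1→d25:-→d26:-→d27:-→d28:H0→d29:-→d30:-→d31:-→d32:H0 -> H0
  lookup 65.78.195.29: bits 01000 walk d0:-→d1:-→d2:-→d3:-→d4:-→d5:- -> no-route
  + 45.0.0.0/8 (H1) depth=8
  lookup 69.0.0.8: bits 01000101 walk d0:-→d1:-→d2:-→d3:-→d4:-→d5:-→d6:-→d7:-→d8:H2 -> H2
  + 69.128.0.0/9 (H1) depth=9
  + 45.192.0.0/10 (H1) depth=10
  lookup 69.128.12.184: bits 010001011 walk d0:-→d1:-→d2:-→d3:-→d4:-→d5:-→d6:-→d7:-→d8:H2→d9:H1 -> H1
  + 64.0.0.0/4 (H0) depth=4
  lookup 69.219.59.86: bits 01000101110110110011101101010110 walk d0:-→d1:-→d2:-→d3:-→d4:H0→d5:-→d6:-→d7:-→d8:H2→d9:H1→d10:-→d11:-→d12:-→d13:-→d14:-→d15:-→d16:-→d17:-→d18:-→d19:-→d20:H1→d21:-→d22:-→d23:-→d24:H1→d25:-→d26:-→d27:-→d28:H0→d29:-→d30:-→d31:-→d32:H0 -> H0
  lookup 45.192.61.171: bits 0010110111 walk d0:-→d1:-→d2:-→d3:-→d4:-→d5:-→d6:-→d7:-→d8:H1→d9:-→d10:H1 -> H1
  lookup 69.219.59.108: bits 01000101110110110011101101 walk d0:-→d1:-→d2:-→d3:-→d4:H0→d5:-→d6:-→d7:-→d8:H2→d9:H1→d10:-→d11:-→d12:-→d13:-→d14:-→d15:-→d16:-→d17:-→d18:-→d19:-→d20:H1→d21:-→d22:-→d23:-→d24:H1→d25:-→d26:- -> H1
  + 69.219.59.0/24 (H1) depth=24
  + 69.219.59.86/32 (H2) depth=32
  lookup 69.219.59.82: bits 01000101110110110011101101010 walk d0:-→d1:-→d2:-→d3:-→d4:H0→d5:-→d6:-→d7:-→d8:H2→d9:H1→d10:-→d11:-→d12:-→d13:-→d14:-→d15:-→d16:-→d17:-→d18:-→d19:-→d20:H1→d21:-→d22:-→d23:-→d24:H1→d25:-→d26:-→d27:-→d28:H0→d29:- -> H0
  - 45.250.235.181/32 clear@32
  lookup 69.128.7.99: bits 010001011 walk d0:-→d1:-→d2:-→d3:-→d4:H0→d5:-→d6:-→d7:-→d8:H2→d9:H1 -> H1
  lookup 69.219.59.87: bits 0100010111011011001110110101011 walk d0:-→d1:-→d2:-→d3:-→d4:H0→d5:-→d6:-→d7:-→d8:H2→d9:H1→d10:-→d11:-→d12:-→d13:-→d14:-→d15:-→d16:-→d17:-→d18:-→d19:-→d20:H1→d21:-→d22:-→d23:-→d24:H1→d25:-→d26:-→d27:-→d28:H0→d29:-→d30:-→d31:- -> H0
  lookup 69.219.59.86: bits 01000101110110110011101101010110 walk d0:-→d1:-→d2:-→d3:-→d4:H0→d5:-→d6:-→d7:-→d8:H2→d9:H1→d10:-→d11:-→d12:-→d13:-→d14:-→d15:-→d16:-→d17:-→d18:-→d19:-→d20:H1→d21:-→d22:-→d23:-→d24:H1→d25:-→d26:-→d27:-→d28:H0→d29:-→d30:-→d31:-→d32:H2 -> H2
  + 45.240.0.0/12 (H2) depth=12
  lookup 69.0.0.20: bits 01000101 walk d0:-→d1:-→d2:-→d3:-→d4:H0→d5:-→d6:-→d7:-→d8:H2 -> H2
  lookup 100.128.253.59: bits 01 walk d0:-→d1:-→d2:- -> no-route
  - 69.219.59.0/24 clear@24
  lookup 6.138.85.167: bits 00 walk d0:-→d1:-→d2:- -> no-route
  lookup 69.128.0.0: bits 010001011 walk d0:-→d1:-→d2:-→d3:-→d4:H0→d5:-→d6:-→d7:-→d8:H2→d9:H1 -> H1
  + 69.219.59.86/31 (H2) depth=31

== LOOKUPS ==
["H0","H0","H1","H0","no-route","H2","H1","H0","H1","H1","H0","H1","H0","H2","H2","no-route","no-route","H1"]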